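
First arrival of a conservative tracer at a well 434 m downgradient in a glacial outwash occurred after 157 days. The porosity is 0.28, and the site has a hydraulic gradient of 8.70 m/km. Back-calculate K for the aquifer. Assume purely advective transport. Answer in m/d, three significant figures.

89.0 m/d

v = L / t = 434 / 157 = 2.764 m/d
K = v · n / i = 2.764 × 0.28 / 0.0087 = 89.0 m/d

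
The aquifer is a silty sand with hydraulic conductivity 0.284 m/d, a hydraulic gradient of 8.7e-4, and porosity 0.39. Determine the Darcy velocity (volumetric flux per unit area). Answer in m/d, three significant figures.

Darcy flux q = K·i = 0.284 × 8.7e-4 = 2.471e-4 m/d

2.47e-4 m/d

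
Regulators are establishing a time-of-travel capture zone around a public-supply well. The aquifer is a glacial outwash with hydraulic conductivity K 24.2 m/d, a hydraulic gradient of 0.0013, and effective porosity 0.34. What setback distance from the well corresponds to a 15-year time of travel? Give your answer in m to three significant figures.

507 m

q = Ki = 24.2 × 0.0013 = 0.03146 m/d
Average linear velocity = 0.03146 / 0.34 = 0.09253 m/d
T = 15 yr × 365 = 5475 d
L = v × T = 0.09253 × 5475 = 506.6 m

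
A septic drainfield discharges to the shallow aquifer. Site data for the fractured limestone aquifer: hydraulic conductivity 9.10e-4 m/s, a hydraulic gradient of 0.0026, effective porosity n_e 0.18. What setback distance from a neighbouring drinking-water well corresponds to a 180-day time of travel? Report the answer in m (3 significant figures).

K = 9.10e-4 m/s × 86400 s/d = 78.62 m/d
q = Ki = 78.62 × 0.0026 = 0.2044 m/d
v = Ki/n = 78.62·0.0026/0.18 = 1.136 m/d
L = v × T = 1.136 × 180 = 204.4 m

204 m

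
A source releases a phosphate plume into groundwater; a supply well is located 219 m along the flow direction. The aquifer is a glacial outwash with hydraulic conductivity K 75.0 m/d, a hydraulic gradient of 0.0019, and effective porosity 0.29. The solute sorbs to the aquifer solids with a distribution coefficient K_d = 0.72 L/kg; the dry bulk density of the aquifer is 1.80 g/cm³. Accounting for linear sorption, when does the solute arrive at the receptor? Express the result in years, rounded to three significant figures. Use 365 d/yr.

6.68 years

Specific discharge q = 75.0 × 0.0019 = 0.1425 m/d
Seepage velocity v = q / n = 0.1425 / 0.29 = 0.4914 m/d
Retardation R = 1 + ρ_b·K_d/n = 1 + 1.80×0.72/0.29 = 5.469
Contaminant velocity v_c = v/R = 0.4914/5.469 = 0.08985 m/d
t = L/v_c = 219/0.08985 = 2437 d
   = 2437/365 = 6.68 yr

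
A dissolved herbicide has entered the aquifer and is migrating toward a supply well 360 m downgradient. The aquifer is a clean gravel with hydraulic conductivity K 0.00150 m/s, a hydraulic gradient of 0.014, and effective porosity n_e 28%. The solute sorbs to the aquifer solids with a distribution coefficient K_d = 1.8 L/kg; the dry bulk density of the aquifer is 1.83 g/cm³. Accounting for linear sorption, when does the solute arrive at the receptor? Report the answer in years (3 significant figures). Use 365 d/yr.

1.94 years

K = 0.00150 m/s × 86400 s/d = 129.6 m/d
q = Ki = 129.6 × 0.014 = 1.814 m/d
v_s = q/n_e = 1.814/0.28 = 6.480 m/d
Retardation R = 1 + ρ_b·K_d/n = 1 + 1.83×1.8/0.28 = 12.76
Contaminant velocity v_c = v/R = 6.480/12.76 = 0.5077 m/d
t = L/v_c = 360/0.5077 = 709.1 d
   = 709.1/365 = 1.94 yr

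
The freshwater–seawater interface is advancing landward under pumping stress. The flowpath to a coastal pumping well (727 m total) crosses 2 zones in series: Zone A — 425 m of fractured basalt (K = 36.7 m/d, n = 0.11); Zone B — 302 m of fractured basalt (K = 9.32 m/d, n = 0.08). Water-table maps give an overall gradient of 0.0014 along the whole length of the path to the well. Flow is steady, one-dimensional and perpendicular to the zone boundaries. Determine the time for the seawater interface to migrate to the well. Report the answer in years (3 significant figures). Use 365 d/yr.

8.40 years

For zones in series the flux q is common to all zones; the equivalent conductivity is the harmonic (thickness-weighted) mean, K_eq = L_total / Σ(L_j/K_j).
Σ(L/K) = 425/36.7 + 302/9.32 = 11.58 + 32.40 = 43.98 d
K_eq = L_total / Σ(L/K) = 727 / 43.98 = 16.53 m/d
q = K_eq · i = 16.53 × 0.0014 = 0.02314 m/d (same in every zone)
Zone A: v = q/n = 0.02314/0.11 = 0.2104 m/d → t_A = 425/0.2104 = 2020 d
Zone B: v = q/n = 0.02314/0.08 = 0.2893 m/d → t_B = 302/0.2893 = 1044 d
Total t = 2020 + 1044 = 3064 d
   = 3064 / 365 = 8.40 yr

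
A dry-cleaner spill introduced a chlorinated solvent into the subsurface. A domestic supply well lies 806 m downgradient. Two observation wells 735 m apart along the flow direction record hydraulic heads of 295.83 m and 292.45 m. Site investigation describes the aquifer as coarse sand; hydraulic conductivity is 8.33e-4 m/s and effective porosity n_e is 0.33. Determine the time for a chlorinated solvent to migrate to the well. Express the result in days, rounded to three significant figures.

Hydraulic gradient i = (295.83 − 292.45) / 735 = 3.38 / 735 = 0.004599
K = 8.33e-4 m/s × 86400 s/d = 71.97 m/d
q = Ki = 71.97 × 0.004599 = 0.3310 m/d
Average linear velocity = 0.3310 / 0.33 = 1.003 m/d
t = L / v = 806 / 1.003 = 803.6 d

804 days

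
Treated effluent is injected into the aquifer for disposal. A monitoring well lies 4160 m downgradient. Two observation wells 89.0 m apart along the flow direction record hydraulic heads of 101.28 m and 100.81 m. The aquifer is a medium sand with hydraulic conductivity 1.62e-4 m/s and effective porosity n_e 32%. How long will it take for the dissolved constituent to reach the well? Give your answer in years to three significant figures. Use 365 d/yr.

Hydraulic gradient i = (101.28 − 100.81) / 89.0 = 0.47 / 89.0 = 0.005281
K = 1.62e-4 m/s × 86400 s/d = 14.00 m/d
q = Ki = 14.00 × 0.005281 = 0.07392 m/d
Seepage velocity v = q / n = 0.07392 / 0.32 = 0.2310 m/d
t = L / v = 4160 / 0.2310 = 18010 d
   = 18010 / 365 = 49.3 yr

49.3 years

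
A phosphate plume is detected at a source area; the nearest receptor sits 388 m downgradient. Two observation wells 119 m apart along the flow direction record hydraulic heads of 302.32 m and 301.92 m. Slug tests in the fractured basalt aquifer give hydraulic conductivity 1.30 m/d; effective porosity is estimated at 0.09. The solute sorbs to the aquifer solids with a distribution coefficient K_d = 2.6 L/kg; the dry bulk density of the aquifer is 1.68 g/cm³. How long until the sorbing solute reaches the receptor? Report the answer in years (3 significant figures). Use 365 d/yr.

Hydraulic gradient i = (302.32 − 301.92) / 119 = 0.40 / 119 = 0.003361
Specific discharge q = 1.30 × 0.003361 = 0.004370 m/d
v = Ki/n = 1.30·0.003361/0.09 = 0.04855 m/d
Retardation R = 1 + ρ_b·K_d/n = 1 + 1.68×2.6/0.09 = 49.53
Contaminant velocity v_c = v/R = 0.04855/49.53 = 9.802e-4 m/d
t = L/v_c = 388/9.802e-4 = 395800 d
   = 395800/365 = 1080 yr

1080 years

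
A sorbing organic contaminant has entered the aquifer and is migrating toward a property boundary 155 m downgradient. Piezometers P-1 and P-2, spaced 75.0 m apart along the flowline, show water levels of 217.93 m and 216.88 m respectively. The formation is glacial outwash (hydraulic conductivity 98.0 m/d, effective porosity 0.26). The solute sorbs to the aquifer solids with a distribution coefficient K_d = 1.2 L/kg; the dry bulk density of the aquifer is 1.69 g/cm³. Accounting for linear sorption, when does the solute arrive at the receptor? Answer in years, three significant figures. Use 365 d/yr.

0.708 years

Hydraulic gradient i = (217.93 − 216.88) / 75.0 = 1.05 / 75.0 = 0.01400
Darcy flux q = K·i = 98.0 × 0.01400 = 1.372 m/d
Average linear velocity = 1.372 / 0.26 = 5.277 m/d
Retardation R = 1 + ρ_b·K_d/n = 1 + 1.69×1.2/0.26 = 8.800
Contaminant velocity v_c = v/R = 5.277/8.800 = 0.5997 m/d
t = L/v_c = 155/0.5997 = 258.5 d
   = 258.5/365 = 0.708 yr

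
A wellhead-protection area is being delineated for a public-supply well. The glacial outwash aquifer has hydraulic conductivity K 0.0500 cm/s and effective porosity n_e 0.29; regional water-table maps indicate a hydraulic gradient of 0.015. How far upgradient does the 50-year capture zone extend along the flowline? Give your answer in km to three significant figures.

40.8 km

K = 0.0500 cm/s × 864 = 43.20 m/d
q = Ki = 43.20 × 0.015 = 0.6480 m/d
Average linear velocity = 0.6480 / 0.29 = 2.234 m/d
T = 50 yr × 365 = 18250 d
L = v × T = 2.234 × 18250 = 40780 m
   = 40.8 km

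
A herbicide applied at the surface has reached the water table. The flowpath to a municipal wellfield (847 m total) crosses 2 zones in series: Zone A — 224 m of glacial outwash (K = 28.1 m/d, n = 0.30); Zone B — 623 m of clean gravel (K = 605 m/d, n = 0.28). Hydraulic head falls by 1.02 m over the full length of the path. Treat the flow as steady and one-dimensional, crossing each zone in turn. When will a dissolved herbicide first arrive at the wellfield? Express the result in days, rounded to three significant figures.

Steady 1-D flow in series ⇒ the Darcy flux q is identical in every zone and the zone head losses add (resistances L/K in series).
Σ(L/K) = 224/28.1 + 623/605 = 7.972 + 1.030 = 9.001 d
q = ΔH / Σ(L/K) = 1.02 / 9.001 = 0.1133 m/d (same in every zone)
Zone A: v = q/n = 0.1133/0.30 = 0.3777 m/d → t_A = 224/0.3777 = 593.0 d
Zone B: v = q/n = 0.1133/0.28 = 0.4047 m/d → t_B = 623/0.4047 = 1539 d
Total t = 593.0 + 1539 = 2132 d

2130 days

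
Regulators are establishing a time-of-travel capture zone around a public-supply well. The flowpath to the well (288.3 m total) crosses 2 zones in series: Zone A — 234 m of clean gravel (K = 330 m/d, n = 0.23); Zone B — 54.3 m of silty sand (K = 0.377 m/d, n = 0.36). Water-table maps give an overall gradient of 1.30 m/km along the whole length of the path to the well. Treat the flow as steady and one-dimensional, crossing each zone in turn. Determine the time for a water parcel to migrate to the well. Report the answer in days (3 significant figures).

Continuity: the same q passes through each zone, so ΔH = q·Σ(L_j/K_j) — the zones act as resistances in series.
Σ(L/K) = 234/330 + 54.3/0.377 = 0.7091 + 144.0 = 144.7 d
K_eq = L_total / Σ(L/K) = 288.3 / 144.7 = 1.992 m/d
q = K_eq · i = 1.992 × 0.0013 = 0.002589 m/d (same in every zone)
Zone A: v = q/n = 0.002589/0.23 = 0.01126 m/d → t_A = 234/0.01126 = 20780 d
Zone B: v = q/n = 0.002589/0.36 = 0.007193 m/d → t_B = 54.3/0.007193 = 7549 d
Total t = 20780 + 7549 = 28330 d

28300 days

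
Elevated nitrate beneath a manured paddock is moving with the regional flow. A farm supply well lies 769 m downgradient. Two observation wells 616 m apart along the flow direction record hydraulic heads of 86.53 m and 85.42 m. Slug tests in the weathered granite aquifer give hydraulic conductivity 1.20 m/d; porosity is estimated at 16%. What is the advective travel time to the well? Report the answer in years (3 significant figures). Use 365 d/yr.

156 years

Hydraulic gradient i = (86.53 − 85.42) / 616 = 1.11 / 616 = 0.001802
Specific discharge q = 1.20 × 0.001802 = 0.002162 m/d
v_s = q/n_e = 0.002162/0.16 = 0.01351 m/d
t = L / v = 769 / 0.01351 = 56900 d
   = 56900 / 365 = 156 yr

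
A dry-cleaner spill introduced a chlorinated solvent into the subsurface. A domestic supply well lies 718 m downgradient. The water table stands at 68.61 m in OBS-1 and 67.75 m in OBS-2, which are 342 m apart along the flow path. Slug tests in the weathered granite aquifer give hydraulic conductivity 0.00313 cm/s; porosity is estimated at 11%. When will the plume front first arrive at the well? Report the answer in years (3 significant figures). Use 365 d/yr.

31.8 years

Hydraulic gradient i = (68.61 − 67.75) / 342 = 0.86 / 342 = 0.002515
K = 0.00313 cm/s × 864 = 2.704 m/d
q = Ki = 2.704 × 0.002515 = 0.006800 m/d
Average linear velocity = 0.006800 / 0.11 = 0.06182 m/d
t = L / v = 718 / 0.06182 = 11610 d
   = 11610 / 365 = 31.8 yr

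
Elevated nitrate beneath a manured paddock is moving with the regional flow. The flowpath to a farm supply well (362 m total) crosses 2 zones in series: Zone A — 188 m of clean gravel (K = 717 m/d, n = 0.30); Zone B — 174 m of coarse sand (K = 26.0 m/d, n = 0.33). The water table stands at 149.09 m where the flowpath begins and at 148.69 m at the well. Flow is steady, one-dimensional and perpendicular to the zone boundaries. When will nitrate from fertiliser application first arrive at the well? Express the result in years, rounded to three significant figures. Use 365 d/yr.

Total head drop ΔH = 149.09 − 148.69 = 0.40 m
Continuity: the same q passes through each zone, so ΔH = q·Σ(L_j/K_j) — the zones act as resistances in series.
Σ(L/K) = 188/717 + 174/26.0 = 0.2622 + 6.692 = 6.955 d
q = ΔH / Σ(L/K) = 0.40 / 6.955 = 0.05752 m/d (same in every zone)
Zone A: v = q/n = 0.05752/0.30 = 0.1917 m/d → t_A = 188/0.1917 = 980.6 d
Zone B: v = q/n = 0.05752/0.33 = 0.1743 m/d → t_B = 174/0.1743 = 998.3 d
Total t = 980.6 + 998.3 = 1979 d
   = 1979 / 365 = 5.42 yr

5.42 years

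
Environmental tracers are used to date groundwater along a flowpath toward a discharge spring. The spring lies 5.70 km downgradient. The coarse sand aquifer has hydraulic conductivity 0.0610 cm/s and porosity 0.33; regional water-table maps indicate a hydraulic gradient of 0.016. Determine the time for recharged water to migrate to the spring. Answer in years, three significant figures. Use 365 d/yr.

6.11 years

K = 0.0610 cm/s × 864 = 52.70 m/d
q = Ki = 52.70 × 0.016 = 0.8433 m/d
Seepage velocity v = q / n = 0.8433 / 0.33 = 2.555 m/d
L = 5.70 km = 5700 m
t = L / v = 5700 / 2.555 = 2231 d
   = 2231 / 365 = 6.11 yr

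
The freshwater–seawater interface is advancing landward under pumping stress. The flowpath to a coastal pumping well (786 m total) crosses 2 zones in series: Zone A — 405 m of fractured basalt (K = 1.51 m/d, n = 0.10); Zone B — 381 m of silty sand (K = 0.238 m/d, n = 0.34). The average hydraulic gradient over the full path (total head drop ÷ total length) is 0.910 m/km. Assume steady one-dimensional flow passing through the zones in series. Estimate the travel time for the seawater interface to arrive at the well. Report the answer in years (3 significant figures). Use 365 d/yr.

1220 years

Continuity: the same q passes through each zone, so ΔH = q·Σ(L_j/K_j) — the zones act as resistances in series.
Σ(L/K) = 405/1.51 + 381/0.238 = 268.2 + 1601 = 1869 d
K_eq = L_total / Σ(L/K) = 786 / 1869 = 0.4205 m/d
q = K_eq · i = 0.4205 × 9.1e-4 = 3.827e-4 m/d (same in every zone)
Zone A: v = q/n = 3.827e-4/0.10 = 0.003827 m/d → t_A = 405/0.003827 = 105800 d
Zone B: v = q/n = 3.827e-4/0.34 = 0.001126 m/d → t_B = 381/0.001126 = 338500 d
Total t = 105800 + 338500 = 444300 d
   = 444300 / 365 = 1220 yr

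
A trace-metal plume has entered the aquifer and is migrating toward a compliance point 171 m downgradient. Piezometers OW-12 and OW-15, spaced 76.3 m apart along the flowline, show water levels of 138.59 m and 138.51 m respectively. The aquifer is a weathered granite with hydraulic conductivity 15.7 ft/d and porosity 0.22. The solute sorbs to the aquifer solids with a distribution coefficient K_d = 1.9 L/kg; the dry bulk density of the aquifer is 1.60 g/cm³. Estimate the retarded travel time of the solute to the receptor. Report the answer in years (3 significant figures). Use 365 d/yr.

Hydraulic gradient i = (138.59 − 138.51) / 76.3 = 0.08 / 76.3 = 0.001048
K = 15.7 ft/d × 0.3048 = 4.785 m/d
Darcy flux q = K·i = 4.785 × 0.001048 = 0.005017 m/d
Seepage velocity v = q / n = 0.005017 / 0.22 = 0.02281 m/d
Retardation R = 1 + ρ_b·K_d/n = 1 + 1.60×1.9/0.22 = 14.82
Contaminant velocity v_c = v/R = 0.02281/14.82 = 0.001539 m/d
t = L/v_c = 171/0.001539 = 111100 d
   = 111100/365 = 304 yr

304 years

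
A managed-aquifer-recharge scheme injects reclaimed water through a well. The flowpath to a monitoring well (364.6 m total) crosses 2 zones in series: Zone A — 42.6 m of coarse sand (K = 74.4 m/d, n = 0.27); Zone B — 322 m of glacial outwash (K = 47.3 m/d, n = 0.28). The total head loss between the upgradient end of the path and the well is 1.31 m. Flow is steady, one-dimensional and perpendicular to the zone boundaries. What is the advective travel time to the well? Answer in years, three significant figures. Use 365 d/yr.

1.57 years

Steady 1-D flow in series ⇒ the Darcy flux q is identical in every zone and the zone head losses add (resistances L/K in series).
Σ(L/K) = 42.6/74.4 + 322/47.3 = 0.5726 + 6.808 = 7.380 d
q = ΔH / Σ(L/K) = 1.31 / 7.380 = 0.1775 m/d (same in every zone)
Zone A: v = q/n = 0.1775/0.27 = 0.6574 m/d → t_A = 42.6/0.6574 = 64.80 d
Zone B: v = q/n = 0.1775/0.28 = 0.6339 m/d → t_B = 322/0.6339 = 507.9 d
Total t = 64.80 + 507.9 = 572.7 d
   = 572.7 / 365 = 1.57 yr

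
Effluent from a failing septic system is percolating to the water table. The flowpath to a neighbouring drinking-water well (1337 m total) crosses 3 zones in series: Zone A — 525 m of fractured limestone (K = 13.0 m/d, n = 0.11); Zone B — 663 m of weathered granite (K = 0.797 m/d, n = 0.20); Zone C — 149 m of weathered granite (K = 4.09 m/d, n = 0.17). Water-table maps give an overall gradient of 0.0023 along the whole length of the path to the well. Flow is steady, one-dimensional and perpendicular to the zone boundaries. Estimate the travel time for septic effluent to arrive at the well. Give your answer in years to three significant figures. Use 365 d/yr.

175 years

For zones in series the flux q is common to all zones; the equivalent conductivity is the harmonic (thickness-weighted) mean, K_eq = L_total / Σ(L_j/K_j).
Σ(L/K) = 525/13.0 + 663/0.797 + 149/4.09 = 40.38 + 831.9 + 36.43 = 908.7 d
K_eq = L_total / Σ(L/K) = 1337 / 908.7 = 1.471 m/d
q = K_eq · i = 1.471 × 0.0023 = 0.003384 m/d (same in every zone)
Zone A: v = q/n = 0.003384/0.11 = 0.03076 m/d → t_A = 525/0.03076 = 17060 d
Zone B: v = q/n = 0.003384/0.20 = 0.01692 m/d → t_B = 663/0.01692 = 39180 d
Zone C: v = q/n = 0.003384/0.17 = 0.01991 m/d → t_C = 149/0.01991 = 7485 d
Total t = 17060 + 39180 + 7485 = 63730 d
   = 63730 / 365 = 175 yr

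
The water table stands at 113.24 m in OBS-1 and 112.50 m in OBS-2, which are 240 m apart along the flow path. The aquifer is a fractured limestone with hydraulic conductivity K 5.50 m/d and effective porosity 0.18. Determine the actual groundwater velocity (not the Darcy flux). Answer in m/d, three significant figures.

Hydraulic gradient i = (113.24 − 112.50) / 240 = 0.74 / 240 = 0.003083
q = Ki = 5.50 × 0.003083 = 0.01696 m/d
Seepage velocity v = q / n = 0.01696 / 0.18 = 0.09421 m/d

0.0942 m/d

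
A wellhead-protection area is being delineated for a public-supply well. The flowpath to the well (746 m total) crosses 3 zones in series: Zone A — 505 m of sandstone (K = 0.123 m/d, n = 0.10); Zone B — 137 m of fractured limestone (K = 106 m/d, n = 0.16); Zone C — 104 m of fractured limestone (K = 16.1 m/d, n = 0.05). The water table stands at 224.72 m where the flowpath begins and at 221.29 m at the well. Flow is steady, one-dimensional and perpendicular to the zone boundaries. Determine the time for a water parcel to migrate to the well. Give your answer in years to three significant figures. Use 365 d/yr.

255 years

Total head drop ΔH = 224.72 − 221.29 = 3.43 m
Continuity: the same q passes through each zone, so ΔH = q·Σ(L_j/K_j) — the zones act as resistances in series.
Σ(L/K) = 505/0.123 + 137/106 + 104/16.1 = 4106 + 1.292 + 6.460 = 4113 d
q = ΔH / Σ(L/K) = 3.43 / 4113 = 8.339e-4 m/d (same in every zone)
Zone A: v = q/n = 8.339e-4/0.10 = 0.008339 m/d → t_A = 505/0.008339 = 60560 d
Zone B: v = q/n = 8.339e-4/0.16 = 0.005212 m/d → t_B = 137/0.005212 = 26290 d
Zone C: v = q/n = 8.339e-4/0.05 = 0.01668 m/d → t_C = 104/0.01668 = 6236 d
Total t = 60560 + 26290 + 6236 = 93090 d
   = 93090 / 365 = 255 yr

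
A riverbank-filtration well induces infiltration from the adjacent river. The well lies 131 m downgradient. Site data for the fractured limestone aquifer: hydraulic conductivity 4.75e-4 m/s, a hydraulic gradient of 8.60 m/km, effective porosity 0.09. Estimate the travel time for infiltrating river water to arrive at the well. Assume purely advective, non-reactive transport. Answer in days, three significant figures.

K = 4.75e-4 m/s × 86400 s/d = 41.04 m/d
Darcy flux q = K·i = 41.04 × 0.0086 = 0.3529 m/d
Seepage velocity v = q / n = 0.3529 / 0.09 = 3.922 m/d
t = L / v = 131 / 3.922 = 33.40 d

33.4 days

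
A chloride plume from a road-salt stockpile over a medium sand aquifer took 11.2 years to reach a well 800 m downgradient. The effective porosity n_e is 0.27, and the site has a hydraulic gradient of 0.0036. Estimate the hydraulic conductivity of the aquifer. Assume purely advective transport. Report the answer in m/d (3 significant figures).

t = 11.2 years = 4088 d
v = L / t = 800 / 4088 = 0.1957 m/d
K = v · n / i = 0.1957 × 0.27 / 0.0036 = 14.7 m/d

14.7 m/d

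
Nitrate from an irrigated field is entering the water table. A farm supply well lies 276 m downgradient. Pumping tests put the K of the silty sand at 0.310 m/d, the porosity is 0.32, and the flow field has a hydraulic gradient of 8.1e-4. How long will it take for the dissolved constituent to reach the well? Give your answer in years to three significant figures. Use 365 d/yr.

964 years

Darcy flux q = K·i = 0.310 × 8.1e-4 = 2.511e-4 m/d
Seepage velocity v = q / n = 2.511e-4 / 0.32 = 7.847e-4 m/d
t = L / v = 276 / 7.847e-4 = 351700 d
   = 351700 / 365 = 964 yr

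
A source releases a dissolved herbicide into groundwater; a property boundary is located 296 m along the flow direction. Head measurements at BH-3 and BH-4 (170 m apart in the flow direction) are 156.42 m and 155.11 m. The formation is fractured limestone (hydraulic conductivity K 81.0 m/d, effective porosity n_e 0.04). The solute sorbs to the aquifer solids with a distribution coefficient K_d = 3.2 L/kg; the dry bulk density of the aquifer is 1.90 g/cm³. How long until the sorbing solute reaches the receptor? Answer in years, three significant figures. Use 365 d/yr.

Hydraulic gradient i = (156.42 − 155.11) / 170 = 1.31 / 170 = 0.007706
q = Ki = 81.0 × 0.007706 = 0.6242 m/d
v_s = q/n_e = 0.6242/0.04 = 15.60 m/d
Retardation R = 1 + ρ_b·K_d/n = 1 + 1.90×3.2/0.04 = 153.0
Contaminant velocity v_c = v/R = 15.60/153.0 = 0.1020 m/d
t = L/v_c = 296/0.1020 = 2902 d
   = 2902/365 = 7.95 yr

7.95 years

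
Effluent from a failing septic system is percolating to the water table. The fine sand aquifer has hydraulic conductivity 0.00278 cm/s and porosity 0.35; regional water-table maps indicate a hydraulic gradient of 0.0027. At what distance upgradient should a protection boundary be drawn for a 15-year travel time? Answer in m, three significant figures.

K = 0.00278 cm/s × 864 = 2.402 m/d
Darcy flux q = K·i = 2.402 × 0.0027 = 0.006485 m/d
v = Ki/n = 2.402·0.0027/0.35 = 0.01853 m/d
T = 15 yr × 365 = 5475 d
L = v × T = 0.01853 × 5475 = 101.4 m

101 m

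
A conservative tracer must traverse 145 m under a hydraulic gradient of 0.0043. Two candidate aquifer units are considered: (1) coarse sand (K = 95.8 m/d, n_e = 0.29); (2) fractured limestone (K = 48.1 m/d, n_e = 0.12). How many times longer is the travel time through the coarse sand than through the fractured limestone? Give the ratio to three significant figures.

1.21

Unit 1 (coarse sand): v = 95.8×0.0043/0.29 = 1.420 m/d, t = 145/1.420 = 102.1 d
Unit 2 (fractured limestone): v = 48.1×0.0043/0.12 = 1.724 m/d, t = 145/1.724 = 84.13 d
t(coarse sand) / t(fractured limestone) = 102.1/84.13 = 1.21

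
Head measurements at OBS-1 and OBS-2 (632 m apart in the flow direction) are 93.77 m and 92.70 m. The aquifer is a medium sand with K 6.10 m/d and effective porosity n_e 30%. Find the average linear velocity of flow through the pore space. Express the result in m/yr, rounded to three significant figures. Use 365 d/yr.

Hydraulic gradient i = (93.77 − 92.70) / 632 = 1.07 / 632 = 0.001693
Darcy flux q = K·i = 6.10 × 0.001693 = 0.01033 m/d
v = Ki/n = 6.10·0.001693/0.30 = 0.03443 m/d
   = 0.03443 × 365 = 12.6 m/yr

12.6 m/yr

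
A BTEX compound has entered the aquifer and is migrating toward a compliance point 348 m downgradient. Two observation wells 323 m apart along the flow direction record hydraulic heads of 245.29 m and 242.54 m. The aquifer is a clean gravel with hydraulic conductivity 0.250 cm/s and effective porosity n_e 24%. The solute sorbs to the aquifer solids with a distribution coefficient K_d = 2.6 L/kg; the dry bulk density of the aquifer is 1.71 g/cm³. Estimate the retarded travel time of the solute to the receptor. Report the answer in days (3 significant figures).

887 days

Hydraulic gradient i = (245.29 − 242.54) / 323 = 2.75 / 323 = 0.008514
K = 0.250 cm/s × 864 = 216.0 m/d
Specific discharge q = 216.0 × 0.008514 = 1.839 m/d
Average linear velocity = 1.839 / 0.24 = 7.663 m/d
Retardation R = 1 + ρ_b·K_d/n = 1 + 1.71×2.6/0.24 = 19.53
Contaminant velocity v_c = v/R = 7.663/19.53 = 0.3924 m/d
t = L/v_c = 348/0.3924 = 886.7 d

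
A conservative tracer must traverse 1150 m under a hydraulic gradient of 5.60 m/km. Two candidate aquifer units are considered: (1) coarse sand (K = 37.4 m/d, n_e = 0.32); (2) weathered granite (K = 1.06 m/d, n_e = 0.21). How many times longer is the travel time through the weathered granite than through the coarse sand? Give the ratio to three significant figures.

23.2

Unit 1 (coarse sand): v = 37.4×0.0056/0.32 = 0.6545 m/d, t = 1150/0.6545 = 1757 d
Unit 2 (weathered granite): v = 1.06×0.0056/0.21 = 0.02827 m/d, t = 1150/0.02827 = 40680 d
t(weathered granite) / t(coarse sand) = 40680/1757 = 23.2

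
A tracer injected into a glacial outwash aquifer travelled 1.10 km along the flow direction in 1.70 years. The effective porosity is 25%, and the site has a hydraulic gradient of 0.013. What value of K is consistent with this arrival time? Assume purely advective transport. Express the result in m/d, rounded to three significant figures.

34.1 m/d

t = 1.70 years = 620.5 d
L = 1.10 km = 1100 m
v = L / t = 1100 / 620.5 = 1.773 m/d
K = v · n / i = 1.773 × 0.25 / 0.013 = 34.1 m/d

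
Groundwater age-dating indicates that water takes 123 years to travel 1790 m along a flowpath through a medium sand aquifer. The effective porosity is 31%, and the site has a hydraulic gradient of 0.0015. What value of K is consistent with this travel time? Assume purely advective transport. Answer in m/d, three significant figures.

t = 123 years = 44900 d
v = L / t = 1790 / 44900 = 0.03987 m/d
K = v · n / i = 0.03987 × 0.31 / 0.0015 = 8.24 m/d

8.24 m/d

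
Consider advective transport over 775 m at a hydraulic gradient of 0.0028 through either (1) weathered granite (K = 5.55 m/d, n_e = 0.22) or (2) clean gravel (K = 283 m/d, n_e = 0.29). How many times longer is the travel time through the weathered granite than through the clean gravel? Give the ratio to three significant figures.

Unit 1 (weathered granite): v = 5.55×0.0028/0.22 = 0.07064 m/d, t = 775/0.07064 = 10970 d
Unit 2 (clean gravel): v = 283×0.0028/0.29 = 2.732 m/d, t = 775/2.732 = 283.6 d
t(weathered granite) / t(clean gravel) = 10970/283.6 = 38.7

38.7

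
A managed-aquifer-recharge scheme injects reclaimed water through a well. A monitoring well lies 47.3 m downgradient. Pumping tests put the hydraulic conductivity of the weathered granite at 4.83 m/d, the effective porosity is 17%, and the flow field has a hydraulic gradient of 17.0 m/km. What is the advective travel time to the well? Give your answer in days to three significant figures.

Specific discharge q = 4.83 × 0.017 = 0.08211 m/d
Seepage velocity v = q / n = 0.08211 / 0.17 = 0.4830 m/d
t = L / v = 47.3 / 0.4830 = 97.93 d

97.9 days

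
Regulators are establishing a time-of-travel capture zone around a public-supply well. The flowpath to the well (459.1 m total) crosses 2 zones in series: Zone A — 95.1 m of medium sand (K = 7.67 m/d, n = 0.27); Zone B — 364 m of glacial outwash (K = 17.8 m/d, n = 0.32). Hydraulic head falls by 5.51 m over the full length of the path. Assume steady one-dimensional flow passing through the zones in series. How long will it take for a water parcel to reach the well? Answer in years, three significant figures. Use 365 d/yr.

Steady 1-D flow in series ⇒ the Darcy flux q is identical in every zone and the zone head losses add (resistances L/K in series).
Σ(L/K) = 95.1/7.67 + 364/17.8 = 12.40 + 20.45 = 32.85 d
q = ΔH / Σ(L/K) = 5.51 / 32.85 = 0.1677 m/d (same in every zone)
Zone A: v = q/n = 0.1677/0.27 = 0.6213 m/d → t_A = 95.1/0.6213 = 153.1 d
Zone B: v = q/n = 0.1677/0.32 = 0.5242 m/d → t_B = 364/0.5242 = 694.4 d
Total t = 153.1 + 694.4 = 847.5 d
   = 847.5 / 365 = 2.32 yr

2.32 years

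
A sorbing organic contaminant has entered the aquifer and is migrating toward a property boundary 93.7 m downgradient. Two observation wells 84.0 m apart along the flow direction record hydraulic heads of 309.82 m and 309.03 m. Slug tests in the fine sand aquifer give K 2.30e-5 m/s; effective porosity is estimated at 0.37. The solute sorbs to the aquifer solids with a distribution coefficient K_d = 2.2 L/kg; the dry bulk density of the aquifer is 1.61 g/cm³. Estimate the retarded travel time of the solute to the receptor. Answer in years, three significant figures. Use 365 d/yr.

Hydraulic gradient i = (309.82 − 309.03) / 84.0 = 0.79 / 84.0 = 0.009405
K = 2.30e-5 m/s × 86400 s/d = 1.987 m/d
q = Ki = 1.987 × 0.009405 = 0.01869 m/d
Seepage velocity v = q / n = 0.01869 / 0.37 = 0.05051 m/d
Retardation R = 1 + ρ_b·K_d/n = 1 + 1.61×2.2/0.37 = 10.57
Contaminant velocity v_c = v/R = 0.05051/10.57 = 0.004777 m/d
t = L/v_c = 93.7/0.004777 = 19610 d
   = 19610/365 = 53.7 yr

53.7 years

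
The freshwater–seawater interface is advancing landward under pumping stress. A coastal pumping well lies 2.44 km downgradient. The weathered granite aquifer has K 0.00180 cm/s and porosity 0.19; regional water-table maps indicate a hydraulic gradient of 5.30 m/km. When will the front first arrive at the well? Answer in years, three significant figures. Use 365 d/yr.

154 years

K = 0.00180 cm/s × 864 = 1.555 m/d
Specific discharge q = 1.555 × 0.0053 = 0.008243 m/d
v_s = q/n_e = 0.008243/0.19 = 0.04338 m/d
L = 2.44 km = 2440 m
t = L / v = 2440 / 0.04338 = 56240 d
   = 56240 / 365 = 154 yr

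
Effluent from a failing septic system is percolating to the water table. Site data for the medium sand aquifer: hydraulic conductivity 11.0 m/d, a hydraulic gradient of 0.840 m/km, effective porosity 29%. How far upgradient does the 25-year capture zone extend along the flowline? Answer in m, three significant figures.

291 m

q = Ki = 11.0 × 8.4e-4 = 0.009240 m/d
v = Ki/n = 11.0·8.4e-4/0.29 = 0.03186 m/d
T = 25 yr × 365 = 9125 d
L = v × T = 0.03186 × 9125 = 290.7 m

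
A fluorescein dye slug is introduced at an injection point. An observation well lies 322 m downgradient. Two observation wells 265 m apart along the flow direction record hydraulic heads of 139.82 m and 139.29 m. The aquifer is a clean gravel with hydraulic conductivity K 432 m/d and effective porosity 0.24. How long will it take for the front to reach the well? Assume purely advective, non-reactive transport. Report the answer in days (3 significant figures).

89.4 days

Hydraulic gradient i = (139.82 − 139.29) / 265 = 0.53 / 265 = 0.002000
Specific discharge q = 432 × 0.002000 = 0.8640 m/d
Seepage velocity v = q / n = 0.8640 / 0.24 = 3.600 m/d
t = L / v = 322 / 3.600 = 89.44 d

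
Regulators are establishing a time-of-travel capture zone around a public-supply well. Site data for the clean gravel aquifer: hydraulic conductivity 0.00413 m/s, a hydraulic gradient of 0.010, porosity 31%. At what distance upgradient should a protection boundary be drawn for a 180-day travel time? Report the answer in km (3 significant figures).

2.07 km

K = 0.00413 m/s × 86400 s/d = 356.8 m/d
Specific discharge q = 356.8 × 0.010 = 3.568 m/d
v_s = q/n_e = 3.568/0.31 = 11.51 m/d
L = v × T = 11.51 × 180 = 2072 m
   = 2.07 km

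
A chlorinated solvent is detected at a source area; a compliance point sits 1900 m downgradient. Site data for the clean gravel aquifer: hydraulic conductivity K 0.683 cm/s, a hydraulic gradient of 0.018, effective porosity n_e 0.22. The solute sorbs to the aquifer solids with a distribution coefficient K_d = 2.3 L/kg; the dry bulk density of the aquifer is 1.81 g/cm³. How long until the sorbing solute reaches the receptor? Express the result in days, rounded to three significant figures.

K = 0.683 cm/s × 864 = 590.1 m/d
q = Ki = 590.1 × 0.018 = 10.62 m/d
Average linear velocity = 10.62 / 0.22 = 48.28 m/d
Retardation R = 1 + ρ_b·K_d/n = 1 + 1.81×2.3/0.22 = 19.92
Contaminant velocity v_c = v/R = 48.28/19.92 = 2.423 m/d
t = L/v_c = 1900/2.423 = 784.0 d

784 days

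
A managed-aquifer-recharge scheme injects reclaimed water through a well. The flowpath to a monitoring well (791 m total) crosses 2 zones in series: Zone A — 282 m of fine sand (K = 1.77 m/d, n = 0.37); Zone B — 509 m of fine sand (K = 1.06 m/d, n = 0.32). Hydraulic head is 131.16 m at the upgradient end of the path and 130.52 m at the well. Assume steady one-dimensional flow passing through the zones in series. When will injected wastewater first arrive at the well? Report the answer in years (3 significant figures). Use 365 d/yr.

Total head drop ΔH = 131.16 − 130.52 = 0.64 m
Steady 1-D flow in series ⇒ the Darcy flux q is identical in every zone and the zone head losses add (resistances L/K in series).
Σ(L/K) = 282/1.77 + 509/1.06 = 159.3 + 480.2 = 639.5 d
q = ΔH / Σ(L/K) = 0.64 / 639.5 = 0.001001 m/d (same in every zone)
Zone A: v = q/n = 0.001001/0.37 = 0.002705 m/d → t_A = 282/0.002705 = 104300 d
Zone B: v = q/n = 0.001001/0.32 = 0.003127 m/d → t_B = 509/0.003127 = 162800 d
Total t = 104300 + 162800 = 267000 d
   = 267000 / 365 = 732 yr

732 years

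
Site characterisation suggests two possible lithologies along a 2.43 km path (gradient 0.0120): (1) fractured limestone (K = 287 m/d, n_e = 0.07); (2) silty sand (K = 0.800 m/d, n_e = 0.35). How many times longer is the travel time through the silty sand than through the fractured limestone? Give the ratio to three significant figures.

Unit 1 (fractured limestone): v = 287×0.012/0.07 = 49.20 m/d, t = 2430/49.20 = 49.39 d
Unit 2 (silty sand): v = 0.800×0.012/0.35 = 0.02743 m/d, t = 2430/0.02743 = 88590 d
t(silty sand) / t(fractured limestone) = 88590/49.39 = 1790

1790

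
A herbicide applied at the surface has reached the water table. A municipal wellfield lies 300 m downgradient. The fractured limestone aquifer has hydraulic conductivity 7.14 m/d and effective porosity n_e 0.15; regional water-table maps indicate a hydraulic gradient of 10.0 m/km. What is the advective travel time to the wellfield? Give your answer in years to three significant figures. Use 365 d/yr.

Darcy flux q = K·i = 7.14 × 0.010 = 0.07140 m/d
v_s = q/n_e = 0.07140/0.15 = 0.4760 m/d
t = L / v = 300 / 0.4760 = 630.3 d
   = 630.3 / 365 = 1.73 yr

1.73 years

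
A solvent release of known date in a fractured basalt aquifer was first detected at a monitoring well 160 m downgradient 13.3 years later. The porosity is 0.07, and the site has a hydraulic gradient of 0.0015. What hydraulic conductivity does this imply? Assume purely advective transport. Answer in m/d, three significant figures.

t = 13.3 years = 4855 d
v = L / t = 160 / 4855 = 0.03296 m/d
K = v · n / i = 0.03296 × 0.07 / 0.0015 = 1.54 m/d

1.54 m/d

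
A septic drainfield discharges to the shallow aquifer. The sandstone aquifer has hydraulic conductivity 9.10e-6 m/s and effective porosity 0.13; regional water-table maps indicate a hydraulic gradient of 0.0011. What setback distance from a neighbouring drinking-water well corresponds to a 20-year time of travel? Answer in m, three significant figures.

K = 9.10e-6 m/s × 86400 s/d = 0.7862 m/d
Specific discharge q = 0.7862 × 0.0011 = 8.649e-4 m/d
Seepage velocity v = q / n = 8.649e-4 / 0.13 = 0.006653 m/d
T = 20 yr × 365 = 7300 d
L = v × T = 0.006653 × 7300 = 48.57 m

48.6 m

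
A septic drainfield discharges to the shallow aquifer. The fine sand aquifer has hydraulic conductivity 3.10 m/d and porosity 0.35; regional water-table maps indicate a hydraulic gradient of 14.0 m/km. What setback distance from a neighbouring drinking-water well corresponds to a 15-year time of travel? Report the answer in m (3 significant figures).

679 m

Specific discharge q = 3.10 × 0.014 = 0.04340 m/d
Average linear velocity = 0.04340 / 0.35 = 0.1240 m/d
T = 15 yr × 365 = 5475 d
L = v × T = 0.1240 × 5475 = 678.9 m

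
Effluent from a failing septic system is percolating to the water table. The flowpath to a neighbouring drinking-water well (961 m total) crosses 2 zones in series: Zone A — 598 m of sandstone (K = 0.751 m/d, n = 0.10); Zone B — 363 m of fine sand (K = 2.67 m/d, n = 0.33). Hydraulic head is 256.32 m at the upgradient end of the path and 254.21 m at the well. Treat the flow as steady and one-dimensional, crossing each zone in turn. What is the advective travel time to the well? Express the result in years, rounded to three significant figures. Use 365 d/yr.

Total head drop ΔH = 256.32 − 254.21 = 2.11 m
Steady 1-D flow in series ⇒ the Darcy flux q is identical in every zone and the zone head losses add (resistances L/K in series).
Σ(L/K) = 598/0.751 + 363/2.67 = 796.3 + 136.0 = 932.2 d
q = ΔH / Σ(L/K) = 2.11 / 932.2 = 0.002263 m/d (same in every zone)
Zone A: v = q/n = 0.002263/0.10 = 0.02263 m/d → t_A = 598/0.02263 = 26420 d
Zone B: v = q/n = 0.002263/0.33 = 0.006859 m/d → t_B = 363/0.006859 = 52920 d
Total t = 26420 + 52920 = 79350 d
   = 79350 / 365 = 217 yr

217 years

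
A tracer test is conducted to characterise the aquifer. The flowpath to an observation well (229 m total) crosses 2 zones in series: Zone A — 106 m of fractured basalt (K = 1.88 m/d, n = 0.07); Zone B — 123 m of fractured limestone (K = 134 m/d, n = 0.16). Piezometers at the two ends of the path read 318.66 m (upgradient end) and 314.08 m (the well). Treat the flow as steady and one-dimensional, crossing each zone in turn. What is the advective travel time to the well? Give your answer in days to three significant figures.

339 days

Total head drop ΔH = 318.66 − 314.08 = 4.58 m
Continuity: the same q passes through each zone, so ΔH = q·Σ(L_j/K_j) — the zones act as resistances in series.
Σ(L/K) = 106/1.88 + 123/134 = 56.38 + 0.9179 = 57.30 d
q = ΔH / Σ(L/K) = 4.58 / 57.30 = 0.07993 m/d (same in every zone)
Zone A: v = q/n = 0.07993/0.07 = 1.142 m/d → t_A = 106/1.142 = 92.83 d
Zone B: v = q/n = 0.07993/0.16 = 0.4996 m/d → t_B = 123/0.4996 = 246.2 d
Total t = 92.83 + 246.2 = 339.1 d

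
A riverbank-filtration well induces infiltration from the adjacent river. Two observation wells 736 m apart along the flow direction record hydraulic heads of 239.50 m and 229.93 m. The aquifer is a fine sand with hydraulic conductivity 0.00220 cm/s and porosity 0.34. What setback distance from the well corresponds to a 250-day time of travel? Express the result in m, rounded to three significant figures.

Hydraulic gradient i = (239.50 − 229.93) / 736 = 9.57 / 736 = 0.01300
K = 0.00220 cm/s × 864 = 1.901 m/d
Darcy flux q = K·i = 1.901 × 0.01300 = 0.02472 m/d
Average linear velocity = 0.02472 / 0.34 = 0.07269 m/d
L = v × T = 0.07269 × 250 = 18.17 m

18.2 m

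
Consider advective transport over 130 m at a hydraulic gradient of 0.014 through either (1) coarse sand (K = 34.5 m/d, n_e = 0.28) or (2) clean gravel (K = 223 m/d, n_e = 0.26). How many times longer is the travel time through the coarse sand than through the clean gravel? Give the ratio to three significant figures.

Unit 1 (coarse sand): v = 34.5×0.014/0.28 = 1.725 m/d, t = 130/1.725 = 75.36 d
Unit 2 (clean gravel): v = 223×0.014/0.26 = 12.01 m/d, t = 130/12.01 = 10.83 d
t(coarse sand) / t(clean gravel) = 75.36/10.83 = 6.96

6.96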